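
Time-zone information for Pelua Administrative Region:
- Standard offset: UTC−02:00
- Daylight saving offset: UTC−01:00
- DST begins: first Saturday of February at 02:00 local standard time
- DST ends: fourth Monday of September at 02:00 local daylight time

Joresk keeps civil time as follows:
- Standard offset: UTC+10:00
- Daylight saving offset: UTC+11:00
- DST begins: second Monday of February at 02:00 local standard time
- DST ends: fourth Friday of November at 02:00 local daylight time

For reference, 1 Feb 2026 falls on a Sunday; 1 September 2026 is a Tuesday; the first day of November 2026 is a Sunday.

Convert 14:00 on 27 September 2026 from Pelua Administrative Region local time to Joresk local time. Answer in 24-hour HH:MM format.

1 February 2026 is a Sunday, so the first Saturday is February 7.
1 September 2026 is a Tuesday, so the first Monday is September 7 and the fourth is September 28.
27 September 2026 lies within the daylight-saving period (7 February – 28 September), so Pelua Administrative Region is on daylight time, UTC−01:00.
14:00 Pelua Administrative Region + 1h = 15:00 UTC.
1 February 2026 is a Sunday, so the first Monday is February 2 and the second is February 9.
1 November 2026 is a Sunday, so the first Friday is November 6 and the fourth is November 27.
At the standard offset (UTC+10:00), 15:00 UTC + 10h = 01:00 Joresk standard time (rolling into the next day, 28 September 2026).
Daylight saving runs 9 February – 27 November; the standard-time date in Joresk, 28 September 2026, is inside that window, so Joresk is at UTC+11:00.
15:00 UTC + 11h = 02:00 Joresk (rolling into the next day, 28 September 2026).

02:00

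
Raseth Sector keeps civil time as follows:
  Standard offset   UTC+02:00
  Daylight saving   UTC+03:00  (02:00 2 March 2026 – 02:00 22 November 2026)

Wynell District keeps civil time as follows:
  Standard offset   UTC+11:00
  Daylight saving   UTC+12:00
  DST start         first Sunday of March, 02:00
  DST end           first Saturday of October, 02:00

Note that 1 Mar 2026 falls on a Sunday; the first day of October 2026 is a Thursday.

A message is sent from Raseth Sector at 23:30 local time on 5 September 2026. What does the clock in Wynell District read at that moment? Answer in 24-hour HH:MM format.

Daylight saving runs 2 March – 22 November; 5 September 2026 is inside that window, so Raseth Sector is at UTC+03:00.
23:30 Raseth Sector − 3h = 20:30 UTC.
1 March 2026 is a Sunday, so the first Sunday is March 1.
1 October 2026 is a Thursday, so the first Saturday is October 3.
At the standard offset (UTC+11:00), 20:30 UTC + 11h = 07:30 Wynell District standard time (rolling into the next day, 6 September 2026).
The standard-time date in Wynell District, 6 September 2026, lies within the daylight-saving period (1 March – 3 October), so Wynell District is on daylight time, UTC+12:00.
20:30 UTC + 12h = 08:30 Wynell District (rolling into the next day, 6 September 2026).

08:30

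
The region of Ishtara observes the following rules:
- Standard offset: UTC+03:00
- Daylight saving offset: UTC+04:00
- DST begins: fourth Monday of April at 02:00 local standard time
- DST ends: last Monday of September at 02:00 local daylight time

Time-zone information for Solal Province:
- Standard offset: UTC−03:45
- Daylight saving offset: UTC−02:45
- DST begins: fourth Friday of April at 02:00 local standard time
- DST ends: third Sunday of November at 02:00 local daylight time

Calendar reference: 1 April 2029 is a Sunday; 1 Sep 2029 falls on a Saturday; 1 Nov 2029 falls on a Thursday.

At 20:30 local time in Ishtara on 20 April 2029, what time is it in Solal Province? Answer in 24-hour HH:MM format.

1 April 2029 is a Sunday, so the first Monday is April 2 and the fourth is April 23.
1 September 2029 is a Saturday, so Mondays fall on 3, 10, 17, 24; the last is September 24.
20 April 2029 does not fall between 23 April and 24 September, so daylight saving is not in effect and Ishtara is at UTC+03:00.
20:30 Ishtara − 3h = 17:30 UTC.
1 April 2029 is a Sunday, so the first Friday is April 6 and the fourth is April 27.
1 November 2029 is a Thursday, so the first Sunday is November 4 and the third is November 18.
At the standard offset (UTC−03:45), 17:30 UTC − 3h45m = 13:45 Solal Province standard time.
Daylight saving runs 27 April – 18 November; the standard-time date in Solal Province, 20 April 2029, is outside that window, so Solal Province is on standard time at UTC−03:45.
17:30 UTC − 3h45m = 13:45 Solal Province.

13:45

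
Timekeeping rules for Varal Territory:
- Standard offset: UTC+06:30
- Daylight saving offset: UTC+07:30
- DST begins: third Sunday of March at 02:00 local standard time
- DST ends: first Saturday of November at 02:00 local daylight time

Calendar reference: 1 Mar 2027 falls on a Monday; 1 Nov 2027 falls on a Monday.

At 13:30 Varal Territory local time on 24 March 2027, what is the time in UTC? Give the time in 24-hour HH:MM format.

06:00

1 March 2027 is a Monday, so the first Sunday is March 7 and the third is March 21.
1 November 2027 is a Monday, so the first Saturday is November 6.
24 March 2027 lies within the daylight-saving period (21 March – 6 November), so Varal Territory is on daylight time, UTC+07:30.
13:30 local − 7h30m = 06:00 UTC.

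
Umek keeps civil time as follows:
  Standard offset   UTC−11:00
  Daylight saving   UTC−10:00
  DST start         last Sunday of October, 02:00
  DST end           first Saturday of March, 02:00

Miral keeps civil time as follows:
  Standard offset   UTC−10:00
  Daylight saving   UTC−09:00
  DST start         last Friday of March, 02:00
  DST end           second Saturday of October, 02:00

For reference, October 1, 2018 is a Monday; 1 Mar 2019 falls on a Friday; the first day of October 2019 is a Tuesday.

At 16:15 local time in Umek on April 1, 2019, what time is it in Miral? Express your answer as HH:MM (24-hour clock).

18:15

1 October 2018 is a Monday, so Sundays fall on 7, 14, 21, 28; the last is October 28.
1 March 2019 is a Friday, so the first Saturday is March 2.
April 1, 2019 is outside the daylight-saving period (28 October 2018 – 2 March 2019), so Umek is on standard time, UTC−11:00.
16:15 Umek + 11h = 03:15 UTC (rolling into the next day, 2 April 2019).
1 March 2019 is a Friday, so Fridays fall on 1, 8, 15, 22, 29; the last is March 29.
1 October 2019 is a Tuesday, so the first Saturday is October 5 and the second is October 12.
At the standard offset (UTC−10:00), 03:15 UTC − 10h = 17:15 Miral standard time (rolling into the previous day, 1 April 2019).
The standard-time date in Miral, April 1, 2019, lies within the daylight-saving period (29 March – 12 October), so Miral is on daylight time, UTC−09:00.
03:15 UTC − 9h = 18:15 Miral (rolling into the previous day, 1 April 2019).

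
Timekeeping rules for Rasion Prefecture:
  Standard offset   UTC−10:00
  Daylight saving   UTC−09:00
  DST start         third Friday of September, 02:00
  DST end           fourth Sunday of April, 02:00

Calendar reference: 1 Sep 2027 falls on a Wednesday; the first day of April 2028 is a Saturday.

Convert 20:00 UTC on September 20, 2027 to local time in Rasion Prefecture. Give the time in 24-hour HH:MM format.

11:00

1 September 2027 is a Wednesday, so the first Friday is September 3 and the third is September 17.
1 April 2028 is a Saturday, so the first Sunday is April 2 and the fourth is April 23.
At the standard offset (UTC−10:00), 20:00 UTC − 10h = 10:00 Rasion Prefecture standard time.
The standard-time date in Rasion Prefecture, September 20, 2027, falls between 17 September 2027 and 23 April 2028, so daylight saving is in effect and Rasion Prefecture is at UTC−09:00.
20:00 UTC − 9h = 11:00 local.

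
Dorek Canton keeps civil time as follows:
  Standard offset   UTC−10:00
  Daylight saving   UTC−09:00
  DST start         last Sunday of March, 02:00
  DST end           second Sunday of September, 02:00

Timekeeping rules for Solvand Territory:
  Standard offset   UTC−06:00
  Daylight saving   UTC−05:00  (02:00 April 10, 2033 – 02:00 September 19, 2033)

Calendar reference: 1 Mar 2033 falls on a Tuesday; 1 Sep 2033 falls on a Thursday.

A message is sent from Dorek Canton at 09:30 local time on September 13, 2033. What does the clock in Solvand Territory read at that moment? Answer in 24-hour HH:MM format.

1 March 2033 is a Tuesday, so Sundays fall on 6, 13, 20, 27; the last is March 27.
1 September 2033 is a Thursday, so the first Sunday is September 4 and the second is September 11.
Daylight saving runs 27 March – 11 September; September 13, 2033 is outside that window, so Dorek Canton is on standard time at UTC−10:00.
09:30 Dorek Canton + 10h = 19:30 UTC.
At the standard offset (UTC−06:00), 19:30 UTC − 6h = 13:30 Solvand Territory standard time.
The standard-time date in Solvand Territory, September 13, 2033, falls between 10 April and 19 September, so daylight saving is in effect and Solvand Territory is at UTC−05:00.
19:30 UTC − 5h = 14:30 Solvand Territory.

14:30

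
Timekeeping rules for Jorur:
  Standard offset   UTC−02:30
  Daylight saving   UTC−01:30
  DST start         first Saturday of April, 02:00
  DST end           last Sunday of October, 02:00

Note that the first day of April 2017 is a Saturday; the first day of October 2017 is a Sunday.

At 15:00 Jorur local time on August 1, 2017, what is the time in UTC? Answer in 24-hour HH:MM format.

1 April 2017 is a Saturday, so the first Saturday is April 1.
1 October 2017 is a Sunday, so Sundays fall on 1, 8, 15, 22, 29; the last is October 29.
August 1, 2017 falls between 1 April and 29 October, so daylight saving is in effect and Jorur is at UTC−01:30.
15:00 local + 1h30m = 16:30 UTC.

16:30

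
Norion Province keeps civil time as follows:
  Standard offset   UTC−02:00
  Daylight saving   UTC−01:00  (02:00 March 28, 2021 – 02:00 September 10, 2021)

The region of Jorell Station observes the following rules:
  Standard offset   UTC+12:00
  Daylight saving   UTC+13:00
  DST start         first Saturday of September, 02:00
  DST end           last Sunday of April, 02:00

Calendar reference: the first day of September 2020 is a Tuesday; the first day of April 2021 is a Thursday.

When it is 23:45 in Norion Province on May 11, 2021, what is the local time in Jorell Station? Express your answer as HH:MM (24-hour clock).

12:45

Daylight saving runs 28 March – 10 September; May 11, 2021 is inside that window, so Norion Province is at UTC−01:00.
23:45 Norion Province + 1h = 00:45 UTC (rolling into the next day, 12 May 2021).
1 September 2020 is a Tuesday, so the first Saturday is September 5.
1 April 2021 is a Thursday, so Sundays fall on 4, 11, 18, 25; the last is April 25.
At the standard offset (UTC+12:00), 00:45 UTC + 12h = 12:45 Jorell Station standard time.
The standard-time date in Jorell Station, May 12, 2021, is outside the daylight-saving period (5 September 2020 – 25 April 2021), so Jorell Station is on standard time, UTC+12:00.
00:45 UTC + 12h = 12:45 Jorell Station.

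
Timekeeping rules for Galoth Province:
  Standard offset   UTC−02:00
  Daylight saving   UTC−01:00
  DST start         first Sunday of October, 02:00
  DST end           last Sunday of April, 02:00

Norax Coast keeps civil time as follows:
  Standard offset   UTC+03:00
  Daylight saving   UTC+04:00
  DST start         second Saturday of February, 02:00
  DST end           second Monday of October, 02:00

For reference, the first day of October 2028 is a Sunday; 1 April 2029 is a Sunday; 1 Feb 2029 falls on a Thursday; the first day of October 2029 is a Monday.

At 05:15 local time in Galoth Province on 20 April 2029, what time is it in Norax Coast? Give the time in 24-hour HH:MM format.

1 October 2028 is a Sunday, so the first Sunday is October 1.
1 April 2029 is a Sunday, so Sundays fall on 1, 8, 15, 22, 29; the last is April 29.
20 April 2029 lies within the daylight-saving period (1 October 2028 – 29 April 2029), so Galoth Province is on daylight time, UTC−01:00.
05:15 Galoth Province + 1h = 06:15 UTC.
1 February 2029 is a Thursday, so the first Saturday is February 3 and the second is February 10.
1 October 2029 is a Monday, so the first Monday is October 1 and the second is October 8.
At the standard offset (UTC+03:00), 06:15 UTC + 3h = 09:15 Norax Coast standard time.
Daylight saving runs 10 February – 8 October; the standard-time date in Norax Coast, 20 April 2029, is inside that window, so Norax Coast is at UTC+04:00.
06:15 UTC + 4h = 10:15 Norax Coast.

10:15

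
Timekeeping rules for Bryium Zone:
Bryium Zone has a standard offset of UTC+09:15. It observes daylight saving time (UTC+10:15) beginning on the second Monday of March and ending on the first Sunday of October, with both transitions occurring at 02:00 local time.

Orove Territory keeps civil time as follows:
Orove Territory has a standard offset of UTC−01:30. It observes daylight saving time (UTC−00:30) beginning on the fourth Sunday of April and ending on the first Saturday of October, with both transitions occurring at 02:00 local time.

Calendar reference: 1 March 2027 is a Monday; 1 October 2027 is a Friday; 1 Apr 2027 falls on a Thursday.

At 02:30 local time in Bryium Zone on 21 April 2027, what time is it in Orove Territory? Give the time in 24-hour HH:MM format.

1 March 2027 is a Monday, so the first Monday is March 1 and the second is March 8.
1 October 2027 is a Friday, so the first Sunday is October 3.
21 April 2027 lies within the daylight-saving period (8 March – 3 October), so Bryium Zone is on daylight time, UTC+10:15.
02:30 Bryium Zone − 10h15m = 16:15 UTC (rolling into the previous day, 20 April 2027).
1 April 2027 is a Thursday, so the first Sunday is April 4 and the fourth is April 25.
1 October 2027 is a Friday, so the first Saturday is October 2.
At the standard offset (UTC−01:30), 16:15 UTC − 1h30m = 14:45 Orove Territory standard time.
The standard-time date in Orove Territory, 20 April 2027, is outside the daylight-saving period (25 April – 2 October), so Orove Territory is on standard time, UTC−01:30.
16:15 UTC − 1h30m = 14:45 Orove Territory.

14:45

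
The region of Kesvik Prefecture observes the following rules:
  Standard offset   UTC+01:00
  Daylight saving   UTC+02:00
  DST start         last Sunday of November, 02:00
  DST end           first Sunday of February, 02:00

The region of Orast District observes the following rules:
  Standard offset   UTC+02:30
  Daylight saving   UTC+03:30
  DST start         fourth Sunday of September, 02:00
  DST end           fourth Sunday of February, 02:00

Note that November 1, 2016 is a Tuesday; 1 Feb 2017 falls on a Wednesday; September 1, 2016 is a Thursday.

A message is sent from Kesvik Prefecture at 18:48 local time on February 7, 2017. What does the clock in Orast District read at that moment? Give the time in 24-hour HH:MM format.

1 November 2016 is a Tuesday, so Sundays fall on 6, 13, 20, 27; the last is November 27.
1 February 2017 is a Wednesday, so the first Sunday is February 5.
February 7, 2017 is outside the daylight-saving period (27 November 2016 – 5 February 2017), so Kesvik Prefecture is on standard time, UTC+01:00.
18:48 Kesvik Prefecture − 1h = 17:48 UTC.
1 September 2016 is a Thursday, so the first Sunday is September 4 and the fourth is September 25.
1 February 2017 is a Wednesday, so the first Sunday is February 5 and the fourth is February 26.
At the standard offset (UTC+02:30), 17:48 UTC + 2h30m = 20:18 Orast District standard time.
The standard-time date in Orast District, February 7, 2017, lies within the daylight-saving period (25 September 2016 – 26 February 2017), so Orast District is on daylight time, UTC+03:30.
17:48 UTC + 3h30m = 21:18 Orast District.

21:18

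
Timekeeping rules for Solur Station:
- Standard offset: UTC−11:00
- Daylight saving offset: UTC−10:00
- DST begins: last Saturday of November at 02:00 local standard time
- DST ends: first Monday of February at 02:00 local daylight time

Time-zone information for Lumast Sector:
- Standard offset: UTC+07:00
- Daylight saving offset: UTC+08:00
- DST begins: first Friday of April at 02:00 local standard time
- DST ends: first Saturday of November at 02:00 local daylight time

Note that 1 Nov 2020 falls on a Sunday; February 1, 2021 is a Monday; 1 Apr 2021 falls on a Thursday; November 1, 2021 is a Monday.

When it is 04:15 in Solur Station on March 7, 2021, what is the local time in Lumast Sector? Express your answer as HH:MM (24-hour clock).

22:15

1 November 2020 is a Sunday, so Saturdays fall on 7, 14, 21, 28; the last is November 28.
1 February 2021 is a Monday, so the first Monday is February 1.
Daylight saving runs 28 November 2020 – 1 February 2021; March 7, 2021 is outside that window, so Solur Station is on standard time at UTC−11:00.
04:15 Solur Station + 11h = 15:15 UTC.
1 April 2021 is a Thursday, so the first Friday is April 2.
1 November 2021 is a Monday, so the first Saturday is November 6.
At the standard offset (UTC+07:00), 15:15 UTC + 7h = 22:15 Lumast Sector standard time.
The standard-time date in Lumast Sector, March 7, 2021, is outside the daylight-saving period (2 April – 6 November), so Lumast Sector is on standard time, UTC+07:00.
15:15 UTC + 7h = 22:15 Lumast Sector.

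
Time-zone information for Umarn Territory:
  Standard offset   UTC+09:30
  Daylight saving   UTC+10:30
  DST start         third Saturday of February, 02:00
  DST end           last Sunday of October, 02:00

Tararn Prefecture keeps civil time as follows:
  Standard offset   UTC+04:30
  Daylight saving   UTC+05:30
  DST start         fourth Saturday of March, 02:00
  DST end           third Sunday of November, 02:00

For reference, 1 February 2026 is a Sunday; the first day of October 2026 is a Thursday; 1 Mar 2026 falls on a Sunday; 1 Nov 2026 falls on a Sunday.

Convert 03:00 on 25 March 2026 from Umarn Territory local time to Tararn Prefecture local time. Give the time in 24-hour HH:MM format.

21:00

1 February 2026 is a Sunday, so the first Saturday is February 7 and the third is February 21.
1 October 2026 is a Thursday, so Sundays fall on 4, 11, 18, 25; the last is October 25.
Daylight saving runs 21 February – 25 October; 25 March 2026 is inside that window, so Umarn Territory is at UTC+10:30.
03:00 Umarn Territory − 10h30m = 16:30 UTC (rolling into the previous day, 24 March 2026).
1 March 2026 is a Sunday, so the first Saturday is March 7 and the fourth is March 28.
1 November 2026 is a Sunday, so the first Sunday is November 1 and the third is November 15.
At the standard offset (UTC+04:30), 16:30 UTC + 4h30m = 21:00 Tararn Prefecture standard time.
Daylight saving runs 28 March – 15 November; the standard-time date in Tararn Prefecture, 24 March 2026, is outside that window, so Tararn Prefecture is on standard time at UTC+04:30.
16:30 UTC + 4h30m = 21:00 Tararn Prefecture.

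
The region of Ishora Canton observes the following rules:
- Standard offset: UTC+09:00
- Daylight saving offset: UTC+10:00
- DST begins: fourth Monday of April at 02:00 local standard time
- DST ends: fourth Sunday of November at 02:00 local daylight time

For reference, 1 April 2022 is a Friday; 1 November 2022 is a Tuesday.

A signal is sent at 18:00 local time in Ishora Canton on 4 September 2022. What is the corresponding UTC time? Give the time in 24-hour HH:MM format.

1 April 2022 is a Friday, so the first Monday is April 4 and the fourth is April 25.
1 November 2022 is a Tuesday, so the first Sunday is November 6 and the fourth is November 27.
4 September 2022 falls between 25 April and 27 November, so daylight saving is in effect and Ishora Canton is at UTC+10:00.
18:00 local − 10h = 08:00 UTC.

08:00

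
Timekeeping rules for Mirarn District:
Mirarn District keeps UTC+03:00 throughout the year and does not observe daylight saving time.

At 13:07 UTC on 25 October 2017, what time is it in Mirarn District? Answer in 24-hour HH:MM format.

16:07

Mirarn District stays on UTC+03:00 all year.
13:07 UTC + 3h = 16:07 local.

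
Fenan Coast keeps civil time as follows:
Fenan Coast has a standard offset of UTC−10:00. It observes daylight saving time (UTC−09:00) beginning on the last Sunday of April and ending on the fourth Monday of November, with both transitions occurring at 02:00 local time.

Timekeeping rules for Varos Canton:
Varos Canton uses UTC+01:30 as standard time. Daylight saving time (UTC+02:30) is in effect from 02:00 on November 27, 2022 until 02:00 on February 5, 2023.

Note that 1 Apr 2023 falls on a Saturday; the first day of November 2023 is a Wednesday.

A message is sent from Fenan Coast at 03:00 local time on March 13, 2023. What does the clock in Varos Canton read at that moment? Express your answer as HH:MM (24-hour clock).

1 April 2023 is a Saturday, so Sundays fall on 2, 9, 16, 23, 30; the last is April 30.
1 November 2023 is a Wednesday, so the first Monday is November 6 and the fourth is November 27.
March 13, 2023 does not fall between 30 April and 27 November, so daylight saving is not in effect and Fenan Coast is at UTC−10:00.
03:00 Fenan Coast + 10h = 13:00 UTC.
At the standard offset (UTC+01:30), 13:00 UTC + 1h30m = 14:30 Varos Canton standard time.
Daylight saving runs 27 November 2022 – 5 February 2023; the standard-time date in Varos Canton, March 13, 2023, is outside that window, so Varos Canton is on standard time at UTC+01:30.
13:00 UTC + 1h30m = 14:30 Varos Canton.

14:30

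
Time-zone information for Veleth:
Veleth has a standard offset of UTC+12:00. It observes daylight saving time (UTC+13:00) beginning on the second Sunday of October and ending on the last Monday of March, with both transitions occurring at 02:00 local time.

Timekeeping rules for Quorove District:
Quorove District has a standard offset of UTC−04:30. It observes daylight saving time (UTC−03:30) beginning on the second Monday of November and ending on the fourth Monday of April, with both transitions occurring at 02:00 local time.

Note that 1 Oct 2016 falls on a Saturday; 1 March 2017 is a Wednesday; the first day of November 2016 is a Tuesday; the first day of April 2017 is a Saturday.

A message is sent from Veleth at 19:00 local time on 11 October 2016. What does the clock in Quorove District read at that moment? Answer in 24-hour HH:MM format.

1 October 2016 is a Saturday, so the first Sunday is October 2 and the second is October 9.
1 March 2017 is a Wednesday, so Mondays fall on 6, 13, 20, 27; the last is March 27.
11 October 2016 lies within the daylight-saving period (9 October 2016 – 27 March 2017), so Veleth is on daylight time, UTC+13:00.
19:00 Veleth − 13h = 06:00 UTC.
1 November 2016 is a Tuesday, so the first Monday is November 7 and the second is November 14.
1 April 2017 is a Saturday, so the first Monday is April 3 and the fourth is April 24.
At the standard offset (UTC−04:30), 06:00 UTC − 4h30m = 01:30 Quorove District standard time.
The standard-time date in Quorove District, 11 October 2016, is outside the daylight-saving period (14 November 2016 – 24 April 2017), so Quorove District is on standard time, UTC−04:30.
06:00 UTC − 4h30m = 01:30 Quorove District.

01:30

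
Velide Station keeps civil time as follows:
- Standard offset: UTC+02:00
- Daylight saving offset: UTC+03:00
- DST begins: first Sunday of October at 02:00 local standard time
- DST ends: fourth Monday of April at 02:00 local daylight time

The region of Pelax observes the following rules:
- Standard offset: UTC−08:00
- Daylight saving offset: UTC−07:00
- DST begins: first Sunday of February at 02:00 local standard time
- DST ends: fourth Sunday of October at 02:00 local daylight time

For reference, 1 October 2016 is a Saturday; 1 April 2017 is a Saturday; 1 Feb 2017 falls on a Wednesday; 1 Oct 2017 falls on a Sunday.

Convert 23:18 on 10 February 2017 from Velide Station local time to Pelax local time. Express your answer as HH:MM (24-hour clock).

13:18

1 October 2016 is a Saturday, so the first Sunday is October 2.
1 April 2017 is a Saturday, so the first Monday is April 3 and the fourth is April 24.
Daylight saving runs 2 October 2016 – 24 April 2017; 10 February 2017 is inside that window, so Velide Station is at UTC+03:00.
23:18 Velide Station − 3h = 20:18 UTC.
1 February 2017 is a Wednesday, so the first Sunday is February 5.
1 October 2017 is a Sunday, so the first Sunday is October 1 and the fourth is October 22.
At the standard offset (UTC−08:00), 20:18 UTC − 8h = 12:18 Pelax standard time.
Daylight saving runs 5 February – 22 October; the standard-time date in Pelax, 10 February 2017, is inside that window, so Pelax is at UTC−07:00.
20:18 UTC − 7h = 13:18 Pelax.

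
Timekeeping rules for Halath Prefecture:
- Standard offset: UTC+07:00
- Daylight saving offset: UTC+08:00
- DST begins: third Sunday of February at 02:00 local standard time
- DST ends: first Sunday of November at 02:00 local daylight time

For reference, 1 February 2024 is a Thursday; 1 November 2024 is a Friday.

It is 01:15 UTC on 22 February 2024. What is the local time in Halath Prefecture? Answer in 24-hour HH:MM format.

09:15

1 February 2024 is a Thursday, so the first Sunday is February 4 and the third is February 18.
1 November 2024 is a Friday, so the first Sunday is November 3.
At the standard offset (UTC+07:00), 01:15 UTC + 7h = 08:15 Halath Prefecture standard time.
The standard-time date in Halath Prefecture, 22 February 2024, falls between 18 February and 3 November, so daylight saving is in effect and Halath Prefecture is at UTC+08:00.
01:15 UTC + 8h = 09:15 local.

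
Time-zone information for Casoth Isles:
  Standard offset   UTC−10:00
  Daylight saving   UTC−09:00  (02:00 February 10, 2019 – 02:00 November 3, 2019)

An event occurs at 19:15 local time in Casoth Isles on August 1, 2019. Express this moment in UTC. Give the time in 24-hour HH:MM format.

August 1, 2019 lies within the daylight-saving period (10 February – 3 November), so Casoth Isles is on daylight time, UTC−09:00.
19:15 local + 9h = 04:15 UTC (rolling into the next day, 2 August 2019).

04:15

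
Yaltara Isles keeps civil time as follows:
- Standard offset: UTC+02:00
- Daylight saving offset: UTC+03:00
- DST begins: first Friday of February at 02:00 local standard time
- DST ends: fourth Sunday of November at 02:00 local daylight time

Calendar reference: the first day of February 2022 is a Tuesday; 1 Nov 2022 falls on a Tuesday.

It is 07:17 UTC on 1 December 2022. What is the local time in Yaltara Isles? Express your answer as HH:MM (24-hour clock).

1 February 2022 is a Tuesday, so the first Friday is February 4.
1 November 2022 is a Tuesday, so the first Sunday is November 6 and the fourth is November 27.
At the standard offset (UTC+02:00), 07:17 UTC + 2h = 09:17 Yaltara Isles standard time.
The standard-time date in Yaltara Isles, 1 December 2022, does not fall between 4 February and 27 November, so daylight saving is not in effect and Yaltara Isles is at UTC+02:00.
07:17 UTC + 2h = 09:17 local.

09:17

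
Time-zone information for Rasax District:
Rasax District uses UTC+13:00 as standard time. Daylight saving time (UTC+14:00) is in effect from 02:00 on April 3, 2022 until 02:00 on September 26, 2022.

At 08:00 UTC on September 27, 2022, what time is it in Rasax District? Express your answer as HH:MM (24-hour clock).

21:00

At the standard offset (UTC+13:00), 08:00 UTC + 13h = 21:00 Rasax District standard time.
Daylight saving runs 3 April – 26 September; the standard-time date in Rasax District, September 27, 2022, is outside that window, so Rasax District is on standard time at UTC+13:00.
08:00 UTC + 13h = 21:00 local.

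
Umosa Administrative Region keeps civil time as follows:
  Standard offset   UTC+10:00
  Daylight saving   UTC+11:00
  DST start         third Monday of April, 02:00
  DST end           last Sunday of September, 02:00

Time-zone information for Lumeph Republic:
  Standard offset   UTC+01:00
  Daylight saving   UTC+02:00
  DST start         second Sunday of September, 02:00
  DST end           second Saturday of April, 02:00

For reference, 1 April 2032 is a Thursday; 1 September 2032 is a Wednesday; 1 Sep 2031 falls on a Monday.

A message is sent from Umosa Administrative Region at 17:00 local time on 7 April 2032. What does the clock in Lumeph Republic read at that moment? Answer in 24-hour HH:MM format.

09:00

1 April 2032 is a Thursday, so the first Monday is April 5 and the third is April 19.
1 September 2032 is a Wednesday, so Sundays fall on 5, 12, 19, 26; the last is September 26.
7 April 2032 is outside the daylight-saving period (19 April – 26 September), so Umosa Administrative Region is on standard time, UTC+10:00.
17:00 Umosa Administrative Region − 10h = 07:00 UTC.
1 September 2031 is a Monday, so the first Sunday is September 7 and the second is September 14.
1 April 2032 is a Thursday, so the first Saturday is April 3 and the second is April 10.
At the standard offset (UTC+01:00), 07:00 UTC + 1h = 08:00 Lumeph Republic standard time.
The standard-time date in Lumeph Republic, 7 April 2032, lies within the daylight-saving period (14 September 2031 – 10 April 2032), so Lumeph Republic is on daylight time, UTC+02:00.
07:00 UTC + 2h = 09:00 Lumeph Republic.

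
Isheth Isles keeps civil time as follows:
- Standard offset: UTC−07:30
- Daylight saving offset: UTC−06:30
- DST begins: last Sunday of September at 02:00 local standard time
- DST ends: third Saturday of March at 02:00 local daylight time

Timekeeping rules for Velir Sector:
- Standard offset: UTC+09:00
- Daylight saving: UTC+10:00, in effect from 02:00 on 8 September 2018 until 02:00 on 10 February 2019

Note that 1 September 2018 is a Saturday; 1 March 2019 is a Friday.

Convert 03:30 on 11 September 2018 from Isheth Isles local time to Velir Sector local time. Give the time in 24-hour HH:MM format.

1 September 2018 is a Saturday, so Sundays fall on 2, 9, 16, 23, 30; the last is September 30.
1 March 2019 is a Friday, so the first Saturday is March 2 and the third is March 16.
11 September 2018 does not fall between 30 September 2018 and 16 March 2019, so daylight saving is not in effect and Isheth Isles is at UTC−07:30.
03:30 Isheth Isles + 7h30m = 11:00 UTC.
At the standard offset (UTC+09:00), 11:00 UTC + 9h = 20:00 Velir Sector standard time.
The standard-time date in Velir Sector, 11 September 2018, lies within the daylight-saving period (8 September 2018 – 10 February 2019), so Velir Sector is on daylight time, UTC+10:00.
11:00 UTC + 10h = 21:00 Velir Sector.

21:00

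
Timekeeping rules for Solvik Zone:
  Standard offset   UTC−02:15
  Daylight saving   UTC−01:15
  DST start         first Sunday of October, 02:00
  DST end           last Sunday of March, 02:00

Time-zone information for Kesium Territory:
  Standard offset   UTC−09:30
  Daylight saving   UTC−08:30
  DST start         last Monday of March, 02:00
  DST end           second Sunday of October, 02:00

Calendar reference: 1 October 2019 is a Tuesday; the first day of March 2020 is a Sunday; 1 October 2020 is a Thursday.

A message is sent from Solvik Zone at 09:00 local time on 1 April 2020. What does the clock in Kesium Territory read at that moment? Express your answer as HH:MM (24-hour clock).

02:45

1 October 2019 is a Tuesday, so the first Sunday is October 6.
1 March 2020 is a Sunday, so Sundays fall on 1, 8, 15, 22, 29; the last is March 29.
1 April 2020 does not fall between 6 October 2019 and 29 March 2020, so daylight saving is not in effect and Solvik Zone is at UTC−02:15.
09:00 Solvik Zone + 2h15m = 11:15 UTC.
1 March 2020 is a Sunday, so Mondays fall on 2, 9, 16, 23, 30; the last is March 30.
1 October 2020 is a Thursday, so the first Sunday is October 4 and the second is October 11.
At the standard offset (UTC−09:30), 11:15 UTC − 9h30m = 01:45 Kesium Territory standard time.
Daylight saving runs 30 March – 11 October; the standard-time date in Kesium Territory, 1 April 2020, is inside that window, so Kesium Territory is at UTC−08:30.
11:15 UTC − 8h30m = 02:45 Kesium Territory.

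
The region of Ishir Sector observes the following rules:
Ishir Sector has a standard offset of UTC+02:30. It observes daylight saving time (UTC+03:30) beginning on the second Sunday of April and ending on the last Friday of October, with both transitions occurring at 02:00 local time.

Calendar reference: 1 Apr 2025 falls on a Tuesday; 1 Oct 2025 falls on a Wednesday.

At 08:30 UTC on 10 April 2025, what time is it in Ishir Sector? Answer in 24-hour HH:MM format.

11:00

1 April 2025 is a Tuesday, so the first Sunday is April 6 and the second is April 13.
1 October 2025 is a Wednesday, so Fridays fall on 3, 10, 17, 24, 31; the last is October 31.
At the standard offset (UTC+02:30), 08:30 UTC + 2h30m = 11:00 Ishir Sector standard time.
Daylight saving runs 13 April – 31 October; the standard-time date in Ishir Sector, 10 April 2025, is outside that window, so Ishir Sector is on standard time at UTC+02:30.
08:30 UTC + 2h30m = 11:00 local.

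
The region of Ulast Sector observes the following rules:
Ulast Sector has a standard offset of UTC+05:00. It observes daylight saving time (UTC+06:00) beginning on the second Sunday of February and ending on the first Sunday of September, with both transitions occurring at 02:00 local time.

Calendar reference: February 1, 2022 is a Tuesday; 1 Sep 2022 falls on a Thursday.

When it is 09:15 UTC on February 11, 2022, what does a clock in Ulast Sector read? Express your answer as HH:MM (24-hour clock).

14:15

1 February 2022 is a Tuesday, so the first Sunday is February 6 and the second is February 13.
1 September 2022 is a Thursday, so the first Sunday is September 4.
At the standard offset (UTC+05:00), 09:15 UTC + 5h = 14:15 Ulast Sector standard time.
Daylight saving runs 13 February – 4 September; the standard-time date in Ulast Sector, February 11, 2022, is outside that window, so Ulast Sector is on standard time at UTC+05:00.
09:15 UTC + 5h = 14:15 local.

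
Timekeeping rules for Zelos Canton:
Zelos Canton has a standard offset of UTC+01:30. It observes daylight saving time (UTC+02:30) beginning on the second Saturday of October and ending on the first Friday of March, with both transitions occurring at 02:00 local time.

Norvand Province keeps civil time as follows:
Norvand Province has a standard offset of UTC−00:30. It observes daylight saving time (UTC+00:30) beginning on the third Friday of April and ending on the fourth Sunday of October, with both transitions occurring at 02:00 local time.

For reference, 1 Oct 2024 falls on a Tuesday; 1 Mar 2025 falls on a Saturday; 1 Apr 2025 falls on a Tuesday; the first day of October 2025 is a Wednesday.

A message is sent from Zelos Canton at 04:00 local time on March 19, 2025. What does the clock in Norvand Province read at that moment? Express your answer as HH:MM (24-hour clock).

02:00

1 October 2024 is a Tuesday, so the first Saturday is October 5 and the second is October 12.
1 March 2025 is a Saturday, so the first Friday is March 7.
March 19, 2025 is outside the daylight-saving period (12 October 2024 – 7 March 2025), so Zelos Canton is on standard time, UTC+01:30.
04:00 Zelos Canton − 1h30m = 02:30 UTC.
1 April 2025 is a Tuesday, so the first Friday is April 4 and the third is April 18.
1 October 2025 is a Wednesday, so the first Sunday is October 5 and the fourth is October 26.
At the standard offset (UTC−00:30), 02:30 UTC − 0h30m = 02:00 Norvand Province standard time.
The standard-time date in Norvand Province, March 19, 2025, is outside the daylight-saving period (18 April – 26 October), so Norvand Province is on standard time, UTC−00:30.
02:30 UTC − 0h30m = 02:00 Norvand Province.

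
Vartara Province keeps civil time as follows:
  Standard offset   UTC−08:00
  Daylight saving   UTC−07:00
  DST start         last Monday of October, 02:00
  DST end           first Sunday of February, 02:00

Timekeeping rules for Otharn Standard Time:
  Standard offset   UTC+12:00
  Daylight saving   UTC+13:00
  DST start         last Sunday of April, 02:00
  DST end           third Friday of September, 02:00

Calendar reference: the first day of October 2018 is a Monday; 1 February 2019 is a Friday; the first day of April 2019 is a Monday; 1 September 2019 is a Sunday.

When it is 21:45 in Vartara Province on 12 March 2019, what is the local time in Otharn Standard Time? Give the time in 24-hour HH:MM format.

1 October 2018 is a Monday, so Mondays fall on 1, 8, 15, 22, 29; the last is October 29.
1 February 2019 is a Friday, so the first Sunday is February 3.
12 March 2019 does not fall between 29 October 2018 and 3 February 2019, so daylight saving is not in effect and Vartara Province is at UTC−08:00.
21:45 Vartara Province + 8h = 05:45 UTC (rolling into the next day, 13 March 2019).
1 April 2019 is a Monday, so Sundays fall on 7, 14, 21, 28; the last is April 28.
1 September 2019 is a Sunday, so the first Friday is September 6 and the third is September 20.
At the standard offset (UTC+12:00), 05:45 UTC + 12h = 17:45 Otharn Standard Time standard time.
The standard-time date in Otharn Standard Time, 13 March 2019, is outside the daylight-saving period (28 April – 20 September), so Otharn Standard Time is on standard time, UTC+12:00.
05:45 UTC + 12h = 17:45 Otharn Standard Time.

17:45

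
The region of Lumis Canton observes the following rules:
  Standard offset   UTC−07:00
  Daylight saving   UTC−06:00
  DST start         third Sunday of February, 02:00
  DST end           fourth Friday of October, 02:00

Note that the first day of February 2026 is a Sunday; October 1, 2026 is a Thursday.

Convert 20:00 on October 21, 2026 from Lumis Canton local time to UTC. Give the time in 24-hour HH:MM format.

1 February 2026 is a Sunday, so the first Sunday is February 1 and the third is February 15.
1 October 2026 is a Thursday, so the first Friday is October 2 and the fourth is October 23.
October 21, 2026 lies within the daylight-saving period (15 February – 23 October), so Lumis Canton is on daylight time, UTC−06:00.
20:00 local + 6h = 02:00 UTC (rolling into the next day, 22 October 2026).

02:00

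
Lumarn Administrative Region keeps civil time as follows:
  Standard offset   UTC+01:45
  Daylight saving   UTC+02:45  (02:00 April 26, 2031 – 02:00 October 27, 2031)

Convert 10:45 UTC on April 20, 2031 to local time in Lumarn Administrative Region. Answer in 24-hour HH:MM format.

12:30

At the standard offset (UTC+01:45), 10:45 UTC + 1h45m = 12:30 Lumarn Administrative Region standard time.
The standard-time date in Lumarn Administrative Region, April 20, 2031, does not fall between 26 April and 27 October, so daylight saving is not in effect and Lumarn Administrative Region is at UTC+01:45.
10:45 UTC + 1h45m = 12:30 local.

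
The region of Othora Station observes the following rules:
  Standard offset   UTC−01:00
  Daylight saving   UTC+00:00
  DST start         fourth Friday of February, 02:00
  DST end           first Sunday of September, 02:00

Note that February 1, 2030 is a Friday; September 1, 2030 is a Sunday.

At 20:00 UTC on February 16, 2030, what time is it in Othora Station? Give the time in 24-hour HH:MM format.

19:00

1 February 2030 is a Friday, so the first Friday is February 1 and the fourth is February 22.
1 September 2030 is a Sunday, so the first Sunday is September 1.
At the standard offset (UTC−01:00), 20:00 UTC − 1h = 19:00 Othora Station standard time.
The standard-time date in Othora Station, February 16, 2030, does not fall between 22 February and 1 September, so daylight saving is not in effect and Othora Station is at UTC−01:00.
20:00 UTC − 1h = 19:00 local.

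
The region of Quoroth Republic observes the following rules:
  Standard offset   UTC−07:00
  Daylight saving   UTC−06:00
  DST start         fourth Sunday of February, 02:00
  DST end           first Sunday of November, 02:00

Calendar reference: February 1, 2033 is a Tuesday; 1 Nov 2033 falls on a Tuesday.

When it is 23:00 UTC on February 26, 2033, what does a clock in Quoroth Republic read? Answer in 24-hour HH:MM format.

16:00

1 February 2033 is a Tuesday, so the first Sunday is February 6 and the fourth is February 27.
1 November 2033 is a Tuesday, so the first Sunday is November 6.
At the standard offset (UTC−07:00), 23:00 UTC − 7h = 16:00 Quoroth Republic standard time.
The standard-time date in Quoroth Republic, February 26, 2033, is outside the daylight-saving period (27 February – 6 November), so Quoroth Republic is on standard time, UTC−07:00.
23:00 UTC − 7h = 16:00 local.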